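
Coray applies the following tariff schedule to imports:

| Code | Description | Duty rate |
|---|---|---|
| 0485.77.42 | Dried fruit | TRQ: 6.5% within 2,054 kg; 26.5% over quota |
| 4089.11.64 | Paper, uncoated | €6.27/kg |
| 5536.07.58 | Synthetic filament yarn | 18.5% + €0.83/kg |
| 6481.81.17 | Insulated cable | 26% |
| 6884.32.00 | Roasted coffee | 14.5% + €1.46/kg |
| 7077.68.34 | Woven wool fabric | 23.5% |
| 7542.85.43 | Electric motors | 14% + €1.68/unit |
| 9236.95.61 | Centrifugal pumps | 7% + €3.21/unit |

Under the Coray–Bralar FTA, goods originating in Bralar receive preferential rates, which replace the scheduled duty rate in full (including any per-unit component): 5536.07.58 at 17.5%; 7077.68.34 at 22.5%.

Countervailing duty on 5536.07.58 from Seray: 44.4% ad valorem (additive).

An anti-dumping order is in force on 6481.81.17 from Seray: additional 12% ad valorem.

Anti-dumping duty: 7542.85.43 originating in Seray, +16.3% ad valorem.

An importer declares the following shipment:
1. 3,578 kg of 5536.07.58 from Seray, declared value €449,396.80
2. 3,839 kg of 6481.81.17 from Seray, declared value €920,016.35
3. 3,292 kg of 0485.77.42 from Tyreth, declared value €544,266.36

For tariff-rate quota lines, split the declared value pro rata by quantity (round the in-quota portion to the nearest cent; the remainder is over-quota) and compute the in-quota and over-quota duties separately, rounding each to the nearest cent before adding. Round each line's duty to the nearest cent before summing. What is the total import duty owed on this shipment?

€711,559.56

Line 1 (5536.07.58, Seray, 3,578 kg, €449,396.80):
Base rate for 5536.07.58 is 18.5% + €0.83/kg.
5536.07.58 has an FTA preferential rate, but origin Seray is not Bralar; base rate stands.
Additional duty on 5536.07.58 from Seray: +44.4%. Applied ad valorem rate: 18.5% + 44.4% = 62.9%.
Duty = €449,396.80 × 62.9% + 3,578 × €0.83 = €285,640.33.
Line 2 (6481.81.17, Seray, 3,839 kg, €920,016.35):
Base rate for 6481.81.17 is 26%.
Additional duty on 6481.81.17 from Seray: +12%. Applied ad valorem rate: 26% + 12% = 38%.
Duty = €920,016.35 × 38% = €349,606.21.
Line 3 (0485.77.42, Tyreth, 3,292 kg, €544,266.36):
Code 0485.77.42 is under a tariff-rate quota (threshold 2,054 kg). In-quota: 2,054 kg at 6.5%; over-quota: 1,238 kg at 26.5%.
Pro-rata value split: in-quota = €544,266.36 × 2,054/3,292 = €339,587.82; over-quota = €544,266.36 − €339,587.82 = €204,678.54.
In-quota duty = €339,587.82 × 6.5% = €22,073.21. Over-quota duty = €204,678.54 × 26.5% = €54,239.81.
Line duty = €22,073.21 + €54,239.81 = €76,313.02.
Total = €285,640.33 + €349,606.21 + €76,313.02 = €711,559.56.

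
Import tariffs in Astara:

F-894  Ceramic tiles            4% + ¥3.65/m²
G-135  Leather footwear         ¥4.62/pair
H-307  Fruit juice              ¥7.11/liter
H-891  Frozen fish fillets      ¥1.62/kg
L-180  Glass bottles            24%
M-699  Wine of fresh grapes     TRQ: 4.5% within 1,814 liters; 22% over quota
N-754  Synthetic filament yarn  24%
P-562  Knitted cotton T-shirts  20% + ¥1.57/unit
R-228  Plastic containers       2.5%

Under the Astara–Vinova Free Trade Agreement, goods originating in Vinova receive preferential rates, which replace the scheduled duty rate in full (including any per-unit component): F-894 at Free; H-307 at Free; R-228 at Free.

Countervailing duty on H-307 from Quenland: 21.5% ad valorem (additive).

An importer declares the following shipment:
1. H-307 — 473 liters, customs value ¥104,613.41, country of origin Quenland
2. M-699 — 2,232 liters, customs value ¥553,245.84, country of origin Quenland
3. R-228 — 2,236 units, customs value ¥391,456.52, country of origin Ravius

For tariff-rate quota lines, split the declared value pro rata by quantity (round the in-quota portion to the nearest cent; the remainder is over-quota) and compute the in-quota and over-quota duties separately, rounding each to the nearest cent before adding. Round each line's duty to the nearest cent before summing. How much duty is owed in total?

Line 1 (H-307, Quenland, 473 liters, ¥104,613.41):
Base rate for H-307 is ¥7.11/liter.
H-307 has an FTA preferential rate, but origin Quenland is not Vinova; base rate stands.
Additional duty on H-307 from Quenland: +21.5% ad valorem. Applied ad valorem rate = 21.5%.
Duty = ¥104,613.41 × 21.5% + 473 × ¥7.11 = ¥25,854.91.
Line 2 (M-699, Quenland, 2,232 liters, ¥553,245.84):
Code M-699 is under a tariff-rate quota (threshold 1,814 liters). In-quota: 1,814 liters at 4.5%; over-quota: 418 liters at 22%.
Pro-rata value split: in-quota = ¥553,245.84 × 1,814/2,232 = ¥449,636.18; over-quota = ¥553,245.84 − ¥449,636.18 = ¥103,609.66.
In-quota duty = ¥449,636.18 × 4.5% = ¥20,233.63. Over-quota duty = ¥103,609.66 × 22% = ¥22,794.13.
Line duty = ¥20,233.63 + ¥22,794.13 = ¥43,027.76.
Line 3 (R-228, Ravius, 2,236 units, ¥391,456.52):
Base rate for R-228 is 2.5%.
R-228 has an FTA preferential rate, but origin Ravius is not Vinova; base rate stands.
Duty = ¥391,456.52 × 2.5% = ¥9,786.41.
Total = ¥25,854.91 + ¥43,027.76 + ¥9,786.41 = ¥78,669.08.

¥78,669.08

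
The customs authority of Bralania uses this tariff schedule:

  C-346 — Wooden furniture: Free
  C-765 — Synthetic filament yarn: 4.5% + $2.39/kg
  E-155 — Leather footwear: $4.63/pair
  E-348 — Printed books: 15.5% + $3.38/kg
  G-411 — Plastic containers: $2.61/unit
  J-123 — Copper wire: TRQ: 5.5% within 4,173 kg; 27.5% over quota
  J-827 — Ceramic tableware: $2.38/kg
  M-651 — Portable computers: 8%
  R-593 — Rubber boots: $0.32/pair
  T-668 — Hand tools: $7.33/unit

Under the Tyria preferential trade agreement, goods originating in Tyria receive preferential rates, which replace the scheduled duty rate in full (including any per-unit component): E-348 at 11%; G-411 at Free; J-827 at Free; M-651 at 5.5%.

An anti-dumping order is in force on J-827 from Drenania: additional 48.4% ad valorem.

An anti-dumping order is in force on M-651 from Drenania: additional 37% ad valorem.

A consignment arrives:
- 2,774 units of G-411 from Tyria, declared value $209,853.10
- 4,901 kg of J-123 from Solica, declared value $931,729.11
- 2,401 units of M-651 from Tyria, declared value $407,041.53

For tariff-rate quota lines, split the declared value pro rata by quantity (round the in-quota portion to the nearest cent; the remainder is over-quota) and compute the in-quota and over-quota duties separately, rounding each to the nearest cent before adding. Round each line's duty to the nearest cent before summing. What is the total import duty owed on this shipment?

Line 1 (G-411, Tyria, 2,774 units, $209,853.10):
Base rate for G-411 is $2.61/unit.
Origin Tyria qualifies under the Bralania–Tyria agreement and G-411 is covered: preferential rate Free applies instead.
Duty = $209,853.10 × 0% = $0.00.
Line 2 (J-123, Solica, 4,901 kg, $931,729.11):
Code J-123 is under a tariff-rate quota (threshold 4,173 kg). In-quota: 4,173 kg at 5.5%; over-quota: 728 kg at 27.5%.
Pro-rata value split: in-quota = $931,729.11 × 4,173/4,901 = $793,329.03; over-quota = $931,729.11 − $793,329.03 = $138,400.08.
In-quota duty = $793,329.03 × 5.5% = $43,633.10. Over-quota duty = $138,400.08 × 27.5% = $38,060.02.
Line duty = $43,633.10 + $38,060.02 = $81,693.12.
Line 3 (M-651, Tyria, 2,401 units, $407,041.53):
Base rate for M-651 is 8%.
Origin Tyria qualifies under the Bralania–Tyria agreement and M-651 is covered: preferential rate 5.5% applies instead.
The additional-duty order on M-651 targets Drenania, not Tyria; it does not apply.
Duty = $407,041.53 × 5.5% = $22,387.28.
Total = $0.00 + $81,693.12 + $22,387.28 = $104,080.40.

$104,080.40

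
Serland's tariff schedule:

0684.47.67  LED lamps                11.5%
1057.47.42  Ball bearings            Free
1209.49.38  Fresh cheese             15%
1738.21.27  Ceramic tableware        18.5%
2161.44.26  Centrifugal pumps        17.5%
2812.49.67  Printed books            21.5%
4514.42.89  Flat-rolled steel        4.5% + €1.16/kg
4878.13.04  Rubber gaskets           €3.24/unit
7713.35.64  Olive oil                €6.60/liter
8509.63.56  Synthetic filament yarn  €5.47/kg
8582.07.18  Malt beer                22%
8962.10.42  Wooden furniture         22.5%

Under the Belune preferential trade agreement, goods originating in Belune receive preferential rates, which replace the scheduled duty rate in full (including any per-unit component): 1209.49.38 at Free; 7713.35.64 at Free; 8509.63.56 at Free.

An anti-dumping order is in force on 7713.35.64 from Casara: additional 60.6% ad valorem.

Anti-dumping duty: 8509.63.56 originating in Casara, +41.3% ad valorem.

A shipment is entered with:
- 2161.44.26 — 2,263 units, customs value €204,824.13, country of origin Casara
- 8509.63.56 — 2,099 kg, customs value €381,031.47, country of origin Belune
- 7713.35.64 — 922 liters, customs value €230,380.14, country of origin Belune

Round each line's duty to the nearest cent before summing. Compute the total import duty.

Line 1 (2161.44.26, Casara, 2,263 units, €204,824.13):
Base rate for 2161.44.26 is 17.5%.
Duty = €204,824.13 × 17.5% = €35,844.22.
Line 2 (8509.63.56, Belune, 2,099 kg, €381,031.47):
Base rate for 8509.63.56 is €5.47/kg.
Origin Belune qualifies under the Serland–Belune agreement and 8509.63.56 is covered: preferential rate Free applies instead.
The additional-duty order on 8509.63.56 targets Casara, not Belune; it does not apply.
Duty = €381,031.47 × 0% = €0.00.
Line 3 (7713.35.64, Belune, 922 liters, €230,380.14):
Base rate for 7713.35.64 is €6.60/liter.
Origin Belune qualifies under the Serland–Belune agreement and 7713.35.64 is covered: preferential rate Free applies instead.
The additional-duty order on 7713.35.64 targets Casara, not Belune; it does not apply.
Duty = €230,380.14 × 0% = €0.00.
Total = €35,844.22 + €0.00 + €0.00 = €35,844.22.

€35,844.22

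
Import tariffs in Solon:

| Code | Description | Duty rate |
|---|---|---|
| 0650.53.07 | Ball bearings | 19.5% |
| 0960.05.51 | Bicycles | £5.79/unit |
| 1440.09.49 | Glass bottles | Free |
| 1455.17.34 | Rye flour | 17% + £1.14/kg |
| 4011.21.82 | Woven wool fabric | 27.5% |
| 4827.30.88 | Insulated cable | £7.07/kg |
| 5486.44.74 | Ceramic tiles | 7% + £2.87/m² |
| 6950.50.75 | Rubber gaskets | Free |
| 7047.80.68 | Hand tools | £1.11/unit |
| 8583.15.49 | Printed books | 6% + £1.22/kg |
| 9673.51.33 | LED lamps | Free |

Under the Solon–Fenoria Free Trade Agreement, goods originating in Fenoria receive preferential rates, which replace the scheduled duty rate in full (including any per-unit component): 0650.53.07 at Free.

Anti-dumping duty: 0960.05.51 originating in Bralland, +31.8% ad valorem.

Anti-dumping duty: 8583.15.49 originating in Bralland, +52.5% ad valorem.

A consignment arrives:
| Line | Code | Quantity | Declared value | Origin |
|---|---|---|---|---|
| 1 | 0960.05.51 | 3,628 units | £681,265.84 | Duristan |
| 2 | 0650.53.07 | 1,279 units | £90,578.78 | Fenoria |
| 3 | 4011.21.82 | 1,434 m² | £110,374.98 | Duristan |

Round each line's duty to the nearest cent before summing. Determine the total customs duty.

Line 1 (0960.05.51, Duristan, 3,628 units, £681,265.84):
Base rate for 0960.05.51 is £5.79/unit.
The additional-duty order on 0960.05.51 targets Bralland, not Duristan; it does not apply.
Duty = 3,628 × £5.79 = £21,006.12.
Line 2 (0650.53.07, Fenoria, 1,279 units, £90,578.78):
Base rate for 0650.53.07 is 19.5%.
Origin Fenoria qualifies under the Solon–Fenoria agreement and 0650.53.07 is covered: preferential rate Free applies instead.
Duty = £90,578.78 × 0% = £0.00.
Line 3 (4011.21.82, Duristan, 1,434 m², £110,374.98):
Base rate for 4011.21.82 is 27.5%.
Duty = £110,374.98 × 27.5% = £30,353.12.
Total = £21,006.12 + £0.00 + £30,353.12 = £51,359.24.

£51,359.24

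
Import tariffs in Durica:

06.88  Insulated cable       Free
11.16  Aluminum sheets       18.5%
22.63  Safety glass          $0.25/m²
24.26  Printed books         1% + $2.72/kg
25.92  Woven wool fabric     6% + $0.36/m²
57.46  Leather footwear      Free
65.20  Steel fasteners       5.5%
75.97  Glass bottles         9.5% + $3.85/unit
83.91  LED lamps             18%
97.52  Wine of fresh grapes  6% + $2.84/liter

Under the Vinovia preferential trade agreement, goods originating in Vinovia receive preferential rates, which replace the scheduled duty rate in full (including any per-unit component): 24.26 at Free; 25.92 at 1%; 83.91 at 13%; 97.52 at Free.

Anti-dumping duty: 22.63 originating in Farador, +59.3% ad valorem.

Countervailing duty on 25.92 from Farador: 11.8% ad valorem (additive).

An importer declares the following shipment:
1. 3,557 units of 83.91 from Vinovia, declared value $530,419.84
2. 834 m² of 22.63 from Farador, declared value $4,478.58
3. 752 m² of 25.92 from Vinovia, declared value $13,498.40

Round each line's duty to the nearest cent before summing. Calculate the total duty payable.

$71,953.86

Line 1 (83.91, Vinovia, 3,557 units, $530,419.84):
Base rate for 83.91 is 18%.
Origin Vinovia qualifies under the Durica–Vinovia agreement and 83.91 is covered: preferential rate 13% applies instead.
Duty = $530,419.84 × 13% = $68,954.58.
Line 2 (22.63, Farador, 834 m², $4,478.58):
Base rate for 22.63 is $0.25/m².
Additional duty on 22.63 from Farador: +59.3% ad valorem. Applied ad valorem rate = 59.3%.
Duty = $4,478.58 × 59.3% + 834 × $0.25 = $2,864.30.
Line 3 (25.92, Vinovia, 752 m², $13,498.40):
Base rate for 25.92 is 6% + $0.36/m².
Origin Vinovia qualifies under the Durica–Vinovia agreement and 25.92 is covered: preferential rate 1% applies instead.
The additional-duty order on 25.92 targets Farador, not Vinovia; it does not apply.
Duty = $13,498.40 × 1% = $134.98.
Total = $68,954.58 + $2,864.30 + $134.98 = $71,953.86.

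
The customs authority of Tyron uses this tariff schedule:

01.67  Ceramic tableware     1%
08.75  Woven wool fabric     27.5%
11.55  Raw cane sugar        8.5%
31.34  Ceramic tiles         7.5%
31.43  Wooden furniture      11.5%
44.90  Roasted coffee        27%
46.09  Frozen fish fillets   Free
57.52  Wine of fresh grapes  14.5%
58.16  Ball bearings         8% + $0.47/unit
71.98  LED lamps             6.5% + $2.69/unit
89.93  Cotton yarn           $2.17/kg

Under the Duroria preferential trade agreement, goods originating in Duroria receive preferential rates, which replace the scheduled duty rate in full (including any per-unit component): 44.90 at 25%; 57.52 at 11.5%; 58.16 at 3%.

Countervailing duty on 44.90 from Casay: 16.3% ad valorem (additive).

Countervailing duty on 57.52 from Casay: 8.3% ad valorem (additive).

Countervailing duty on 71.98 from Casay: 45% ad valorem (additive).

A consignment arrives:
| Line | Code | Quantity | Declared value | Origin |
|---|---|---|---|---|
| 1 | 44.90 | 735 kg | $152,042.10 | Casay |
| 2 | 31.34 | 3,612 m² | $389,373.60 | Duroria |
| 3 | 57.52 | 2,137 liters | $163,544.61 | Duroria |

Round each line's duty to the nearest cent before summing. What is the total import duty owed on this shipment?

Line 1 (44.90, Casay, 735 kg, $152,042.10):
Base rate for 44.90 is 27%.
44.90 has an FTA preferential rate, but origin Casay is not Duroria; base rate stands.
Additional duty on 44.90 from Casay: +16.3%. Applied ad valorem rate: 27% + 16.3% = 43.3%.
Duty = $152,042.10 × 43.3% = $65,834.23.
Line 2 (31.34, Duroria, 3,612 m², $389,373.60):
Base rate for 31.34 is 7.5%.
Origin Duroria is the FTA partner but 31.34 is not on the preference list; base rate stands.
Duty = $389,373.60 × 7.5% = $29,203.02.
Line 3 (57.52, Duroria, 2,137 liters, $163,544.61):
Base rate for 57.52 is 14.5%.
Origin Duroria qualifies under the Tyron–Duroria agreement and 57.52 is covered: preferential rate 11.5% applies instead.
The additional-duty order on 57.52 targets Casay, not Duroria; it does not apply.
Duty = $163,544.61 × 11.5% = $18,807.63.
Total = $65,834.23 + $29,203.02 + $18,807.63 = $113,844.88.

$113,844.88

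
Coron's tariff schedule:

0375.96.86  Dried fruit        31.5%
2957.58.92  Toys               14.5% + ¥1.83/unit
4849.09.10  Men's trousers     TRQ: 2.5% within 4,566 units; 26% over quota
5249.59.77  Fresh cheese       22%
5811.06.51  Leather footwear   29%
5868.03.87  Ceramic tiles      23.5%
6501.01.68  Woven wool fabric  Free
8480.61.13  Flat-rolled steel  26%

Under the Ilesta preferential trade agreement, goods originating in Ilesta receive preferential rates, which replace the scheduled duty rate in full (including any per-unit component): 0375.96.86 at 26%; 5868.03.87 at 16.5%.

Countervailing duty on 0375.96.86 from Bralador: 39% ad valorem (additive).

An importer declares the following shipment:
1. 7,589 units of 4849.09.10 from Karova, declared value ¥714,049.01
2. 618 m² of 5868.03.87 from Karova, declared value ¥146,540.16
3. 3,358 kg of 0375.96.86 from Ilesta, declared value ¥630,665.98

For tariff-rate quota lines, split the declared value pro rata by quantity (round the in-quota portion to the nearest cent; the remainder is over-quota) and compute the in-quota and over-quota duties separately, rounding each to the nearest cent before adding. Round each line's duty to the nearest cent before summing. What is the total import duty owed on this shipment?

Line 1 (4849.09.10, Karova, 7,589 units, ¥714,049.01):
Code 4849.09.10 is under a tariff-rate quota (threshold 4,566 units). In-quota: 4,566 units at 2.5%; over-quota: 3,023 units at 26%.
Pro-rata value split: in-quota = ¥714,049.01 × 4,566/7,589 = ¥429,614.94; over-quota = ¥714,049.01 − ¥429,614.94 = ¥284,434.07.
In-quota duty = ¥429,614.94 × 2.5% = ¥10,740.37. Over-quota duty = ¥284,434.07 × 26% = ¥73,952.86.
Line duty = ¥10,740.37 + ¥73,952.86 = ¥84,693.23.
Line 2 (5868.03.87, Karova, 618 m², ¥146,540.16):
Base rate for 5868.03.87 is 23.5%.
5868.03.87 has an FTA preferential rate, but origin Karova is not Ilesta; base rate stands.
Duty = ¥146,540.16 × 23.5% = ¥34,436.94.
Line 3 (0375.96.86, Ilesta, 3,358 kg, ¥630,665.98):
Base rate for 0375.96.86 is 31.5%.
Origin Ilesta qualifies under the Coron–Ilesta agreement and 0375.96.86 is covered: preferential rate 26% applies instead.
The additional-duty order on 0375.96.86 targets Bralador, not Ilesta; it does not apply.
Duty = ¥630,665.98 × 26% = ¥163,973.15.
Total = ¥84,693.23 + ¥34,436.94 + ¥163,973.15 = ¥283,103.32.

¥283,103.32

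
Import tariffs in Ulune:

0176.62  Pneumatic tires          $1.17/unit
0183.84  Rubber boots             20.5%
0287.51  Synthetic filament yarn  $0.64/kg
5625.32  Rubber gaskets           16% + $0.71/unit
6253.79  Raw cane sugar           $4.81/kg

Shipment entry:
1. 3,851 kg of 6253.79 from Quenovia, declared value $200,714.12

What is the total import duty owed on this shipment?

Line 1 (6253.79, Quenovia, 3,851 kg, $200,714.12):
Base rate for 6253.79 is $4.81/kg.
Duty = 3,851 × $4.81 = $18,523.31.

$18,523.31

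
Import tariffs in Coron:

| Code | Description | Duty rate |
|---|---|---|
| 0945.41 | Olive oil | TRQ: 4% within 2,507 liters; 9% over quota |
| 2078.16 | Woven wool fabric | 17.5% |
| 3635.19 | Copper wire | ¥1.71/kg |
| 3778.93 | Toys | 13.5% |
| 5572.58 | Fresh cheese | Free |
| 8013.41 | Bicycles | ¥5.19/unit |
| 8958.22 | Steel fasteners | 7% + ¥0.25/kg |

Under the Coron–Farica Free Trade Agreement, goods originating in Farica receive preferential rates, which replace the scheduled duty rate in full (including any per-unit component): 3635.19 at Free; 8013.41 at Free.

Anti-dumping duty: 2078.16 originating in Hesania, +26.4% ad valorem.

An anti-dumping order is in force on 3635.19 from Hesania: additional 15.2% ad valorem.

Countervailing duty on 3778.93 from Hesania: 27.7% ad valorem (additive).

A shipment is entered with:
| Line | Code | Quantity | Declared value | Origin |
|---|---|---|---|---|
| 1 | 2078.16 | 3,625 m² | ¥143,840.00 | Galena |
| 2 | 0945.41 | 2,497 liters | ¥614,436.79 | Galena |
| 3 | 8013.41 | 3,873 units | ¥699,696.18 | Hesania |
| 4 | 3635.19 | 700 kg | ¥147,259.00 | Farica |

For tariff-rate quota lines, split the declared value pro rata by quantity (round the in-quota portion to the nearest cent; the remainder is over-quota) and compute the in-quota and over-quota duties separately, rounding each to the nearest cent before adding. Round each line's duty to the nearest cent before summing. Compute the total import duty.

¥69,850.34

Line 1 (2078.16, Galena, 3,625 m², ¥143,840.00):
Base rate for 2078.16 is 17.5%.
The additional-duty order on 2078.16 targets Hesania, not Galena; it does not apply.
Duty = ¥143,840.00 × 17.5% = ¥25,172.00.
Line 2 (0945.41, Galena, 2,497 liters, ¥614,436.79):
Code 0945.41 is under a tariff-rate quota (threshold 2,507 liters). Quantity 2,497 liters is within the quota, so the in-quota rate 4% applies to the full value.
Duty = ¥614,436.79 × 4% = ¥24,577.47.
Line 3 (8013.41, Hesania, 3,873 units, ¥699,696.18):
Base rate for 8013.41 is ¥5.19/unit.
8013.41 has an FTA preferential rate, but origin Hesania is not Farica; base rate stands.
Duty = 3,873 × ¥5.19 = ¥20,100.87.
Line 4 (3635.19, Farica, 700 kg, ¥147,259.00):
Base rate for 3635.19 is ¥1.71/kg.
Origin Farica qualifies under the Coron–Farica agreement and 3635.19 is covered: preferential rate Free applies instead.
The additional-duty order on 3635.19 targets Hesania, not Farica; it does not apply.
Duty = ¥147,259.00 × 0% = ¥0.00.
Total = ¥25,172.00 + ¥24,577.47 + ¥20,100.87 + ¥0.00 = ¥69,850.34.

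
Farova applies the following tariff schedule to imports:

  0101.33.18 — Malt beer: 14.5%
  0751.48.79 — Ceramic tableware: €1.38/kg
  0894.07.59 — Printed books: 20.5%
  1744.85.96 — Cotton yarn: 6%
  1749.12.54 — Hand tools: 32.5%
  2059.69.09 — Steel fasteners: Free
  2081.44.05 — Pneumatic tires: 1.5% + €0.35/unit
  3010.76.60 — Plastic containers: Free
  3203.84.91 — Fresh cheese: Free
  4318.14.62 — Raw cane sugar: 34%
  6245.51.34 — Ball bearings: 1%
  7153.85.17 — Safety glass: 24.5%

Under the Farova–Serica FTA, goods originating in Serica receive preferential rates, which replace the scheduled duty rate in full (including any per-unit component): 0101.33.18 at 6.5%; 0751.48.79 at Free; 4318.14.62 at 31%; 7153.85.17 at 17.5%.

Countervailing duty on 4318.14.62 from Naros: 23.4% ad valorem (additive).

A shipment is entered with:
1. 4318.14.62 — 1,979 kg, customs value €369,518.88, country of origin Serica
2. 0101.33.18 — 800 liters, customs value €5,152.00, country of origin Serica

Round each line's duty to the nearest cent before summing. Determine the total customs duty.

€114,885.73

Line 1 (4318.14.62, Serica, 1,979 kg, €369,518.88):
Base rate for 4318.14.62 is 34%.
Origin Serica qualifies under the Farova–Serica agreement and 4318.14.62 is covered: preferential rate 31% applies instead.
The additional-duty order on 4318.14.62 targets Naros, not Serica; it does not apply.
Duty = €369,518.88 × 31% = €114,550.85.
Line 2 (0101.33.18, Serica, 800 liters, €5,152.00):
Base rate for 0101.33.18 is 14.5%.
Origin Serica qualifies under the Farova–Serica agreement and 0101.33.18 is covered: preferential rate 6.5% applies instead.
Duty = €5,152.00 × 6.5% = €334.88.
Total = €114,550.85 + €334.88 = €114,885.73.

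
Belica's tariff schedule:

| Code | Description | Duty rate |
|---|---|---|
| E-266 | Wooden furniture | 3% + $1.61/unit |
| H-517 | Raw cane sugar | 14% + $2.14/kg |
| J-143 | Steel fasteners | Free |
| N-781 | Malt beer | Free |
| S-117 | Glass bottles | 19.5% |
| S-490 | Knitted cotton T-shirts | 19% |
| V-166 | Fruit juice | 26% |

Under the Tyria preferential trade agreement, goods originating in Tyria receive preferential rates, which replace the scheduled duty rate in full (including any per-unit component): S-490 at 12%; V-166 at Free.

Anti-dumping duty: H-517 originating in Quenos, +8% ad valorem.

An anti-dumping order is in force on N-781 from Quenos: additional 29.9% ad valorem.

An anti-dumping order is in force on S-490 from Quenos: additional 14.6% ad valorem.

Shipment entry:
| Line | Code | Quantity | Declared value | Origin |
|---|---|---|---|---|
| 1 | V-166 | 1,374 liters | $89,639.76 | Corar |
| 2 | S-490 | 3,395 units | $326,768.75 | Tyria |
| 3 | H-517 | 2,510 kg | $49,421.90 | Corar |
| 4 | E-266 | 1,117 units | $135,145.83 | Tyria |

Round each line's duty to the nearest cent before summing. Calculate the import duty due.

$80,661.80

Line 1 (V-166, Corar, 1,374 liters, $89,639.76):
Base rate for V-166 is 26%.
V-166 has an FTA preferential rate, but origin Corar is not Tyria; base rate stands.
Duty = $89,639.76 × 26% = $23,306.34.
Line 2 (S-490, Tyria, 3,395 units, $326,768.75):
Base rate for S-490 is 19%.
Origin Tyria qualifies under the Belica–Tyria agreement and S-490 is covered: preferential rate 12% applies instead.
The additional-duty order on S-490 targets Quenos, not Tyria; it does not apply.
Duty = $326,768.75 × 12% = $39,212.25.
Line 3 (H-517, Corar, 2,510 kg, $49,421.90):
Base rate for H-517 is 14% + $2.14/kg.
The additional-duty order on H-517 targets Quenos, not Corar; it does not apply.
Duty = $49,421.90 × 14% + 2,510 × $2.14 = $12,290.47.
Line 4 (E-266, Tyria, 1,117 units, $135,145.83):
Base rate for E-266 is 3% + $1.61/unit.
Origin Tyria is the FTA partner but E-266 is not on the preference list; base rate stands.
Duty = $135,145.83 × 3% + 1,117 × $1.61 = $5,852.74.
Total = $23,306.34 + $39,212.25 + $12,290.47 + $5,852.74 = $80,661.80.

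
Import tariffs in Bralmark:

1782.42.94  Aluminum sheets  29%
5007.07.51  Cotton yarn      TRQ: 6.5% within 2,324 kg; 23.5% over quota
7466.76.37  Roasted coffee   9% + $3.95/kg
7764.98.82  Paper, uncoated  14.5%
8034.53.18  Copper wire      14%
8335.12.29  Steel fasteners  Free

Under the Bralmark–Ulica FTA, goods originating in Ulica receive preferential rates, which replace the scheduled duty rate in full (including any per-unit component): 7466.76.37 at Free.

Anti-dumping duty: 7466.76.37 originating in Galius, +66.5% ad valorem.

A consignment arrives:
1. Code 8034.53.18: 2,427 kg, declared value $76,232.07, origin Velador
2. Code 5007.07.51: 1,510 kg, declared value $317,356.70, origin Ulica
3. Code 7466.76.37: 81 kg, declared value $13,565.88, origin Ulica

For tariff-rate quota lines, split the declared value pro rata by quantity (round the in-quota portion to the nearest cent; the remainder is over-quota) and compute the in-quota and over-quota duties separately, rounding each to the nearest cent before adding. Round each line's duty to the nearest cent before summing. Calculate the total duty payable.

$31,300.68

Line 1 (8034.53.18, Velador, 2,427 kg, $76,232.07):
Base rate for 8034.53.18 is 14%.
Duty = $76,232.07 × 14% = $10,672.49.
Line 2 (5007.07.51, Ulica, 1,510 kg, $317,356.70):
Code 5007.07.51 is under a tariff-rate quota (threshold 2,324 kg). Quantity 1,510 kg is within the quota, so the in-quota rate 6.5% applies to the full value.
Duty = $317,356.70 × 6.5% = $20,628.19.
Line 3 (7466.76.37, Ulica, 81 kg, $13,565.88):
Base rate for 7466.76.37 is 9% + $3.95/kg.
Origin Ulica qualifies under the Bralmark–Ulica agreement and 7466.76.37 is covered: preferential rate Free applies instead.
The additional-duty order on 7466.76.37 targets Galius, not Ulica; it does not apply.
Duty = $13,565.88 × 0% = $0.00.
Total = $10,672.49 + $20,628.19 + $0.00 = $31,300.68.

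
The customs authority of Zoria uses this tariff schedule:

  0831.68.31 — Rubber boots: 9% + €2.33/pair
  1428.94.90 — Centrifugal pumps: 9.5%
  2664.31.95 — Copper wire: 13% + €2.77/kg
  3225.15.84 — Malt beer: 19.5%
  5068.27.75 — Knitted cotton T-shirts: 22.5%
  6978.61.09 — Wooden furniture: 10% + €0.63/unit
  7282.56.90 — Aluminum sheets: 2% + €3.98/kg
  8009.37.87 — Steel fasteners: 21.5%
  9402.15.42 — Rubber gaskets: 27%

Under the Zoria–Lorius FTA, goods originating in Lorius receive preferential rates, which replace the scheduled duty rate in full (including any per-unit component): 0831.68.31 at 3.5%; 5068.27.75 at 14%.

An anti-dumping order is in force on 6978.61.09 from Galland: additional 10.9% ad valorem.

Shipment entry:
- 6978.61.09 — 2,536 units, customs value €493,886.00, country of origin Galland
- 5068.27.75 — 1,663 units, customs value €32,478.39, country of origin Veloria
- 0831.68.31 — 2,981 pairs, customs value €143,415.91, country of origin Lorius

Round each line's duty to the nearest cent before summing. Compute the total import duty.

Line 1 (6978.61.09, Galland, 2,536 units, €493,886.00):
Base rate for 6978.61.09 is 10% + €0.63/unit.
Additional duty on 6978.61.09 from Galland: +10.9%. Applied ad valorem rate: 10% + 10.9% = 20.9%.
Duty = €493,886.00 × 20.9% + 2,536 × €0.63 = €104,819.85.
Line 2 (5068.27.75, Veloria, 1,663 units, €32,478.39):
Base rate for 5068.27.75 is 22.5%.
5068.27.75 has an FTA preferential rate, but origin Veloria is not Lorius; base rate stands.
Duty = €32,478.39 × 22.5% = €7,307.64.
Line 3 (0831.68.31, Lorius, 2,981 pairs, €143,415.91):
Base rate for 0831.68.31 is 9% + €2.33/pair.
Origin Lorius qualifies under the Zoria–Lorius agreement and 0831.68.31 is covered: preferential rate 3.5% applies instead.
Duty = €143,415.91 × 3.5% = €5,019.56.
Total = €104,819.85 + €7,307.64 + €5,019.56 = €117,147.05.

€117,147.05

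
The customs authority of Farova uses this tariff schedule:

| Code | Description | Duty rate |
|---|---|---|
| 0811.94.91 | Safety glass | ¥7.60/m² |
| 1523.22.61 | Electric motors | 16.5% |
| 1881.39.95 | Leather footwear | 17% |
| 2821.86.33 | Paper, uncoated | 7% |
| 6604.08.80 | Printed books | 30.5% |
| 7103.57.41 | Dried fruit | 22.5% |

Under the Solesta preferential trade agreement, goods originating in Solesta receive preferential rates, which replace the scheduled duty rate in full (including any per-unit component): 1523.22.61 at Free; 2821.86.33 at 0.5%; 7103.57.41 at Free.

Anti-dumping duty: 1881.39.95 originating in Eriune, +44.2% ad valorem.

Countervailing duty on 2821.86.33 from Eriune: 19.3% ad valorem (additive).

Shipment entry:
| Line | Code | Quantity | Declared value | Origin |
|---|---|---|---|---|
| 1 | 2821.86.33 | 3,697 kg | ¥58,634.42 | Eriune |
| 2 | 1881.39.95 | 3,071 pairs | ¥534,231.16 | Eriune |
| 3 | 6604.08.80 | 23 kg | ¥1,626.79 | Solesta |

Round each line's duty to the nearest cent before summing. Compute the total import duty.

Line 1 (2821.86.33, Eriune, 3,697 kg, ¥58,634.42):
Base rate for 2821.86.33 is 7%.
2821.86.33 has an FTA preferential rate, but origin Eriune is not Solesta; base rate stands.
Additional duty on 2821.86.33 from Eriune: +19.3%. Applied ad valorem rate: 7% + 19.3% = 26.3%.
Duty = ¥58,634.42 × 26.3% = ¥15,420.85.
Line 2 (1881.39.95, Eriune, 3,071 pairs, ¥534,231.16):
Base rate for 1881.39.95 is 17%.
Additional duty on 1881.39.95 from Eriune: +44.2%. Applied ad valorem rate: 17% + 44.2% = 61.2%.
Duty = ¥534,231.16 × 61.2% = ¥326,949.47.
Line 3 (6604.08.80, Solesta, 23 kg, ¥1,626.79):
Base rate for 6604.08.80 is 30.5%.
Origin Solesta is the FTA partner but 6604.08.80 is not on the preference list; base rate stands.
Duty = ¥1,626.79 × 30.5% = ¥496.17.
Total = ¥15,420.85 + ¥326,949.47 + ¥496.17 = ¥342,866.49.

¥342,866.49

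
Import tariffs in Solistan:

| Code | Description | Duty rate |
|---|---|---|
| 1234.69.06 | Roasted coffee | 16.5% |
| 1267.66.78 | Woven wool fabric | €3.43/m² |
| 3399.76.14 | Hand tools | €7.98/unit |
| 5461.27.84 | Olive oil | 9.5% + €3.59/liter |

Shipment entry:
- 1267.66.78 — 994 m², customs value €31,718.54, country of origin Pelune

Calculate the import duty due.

€3,409.42

Line 1 (1267.66.78, Pelune, 994 m², €31,718.54):
Base rate for 1267.66.78 is €3.43/m².
Duty = 994 × €3.43 = €3,409.42.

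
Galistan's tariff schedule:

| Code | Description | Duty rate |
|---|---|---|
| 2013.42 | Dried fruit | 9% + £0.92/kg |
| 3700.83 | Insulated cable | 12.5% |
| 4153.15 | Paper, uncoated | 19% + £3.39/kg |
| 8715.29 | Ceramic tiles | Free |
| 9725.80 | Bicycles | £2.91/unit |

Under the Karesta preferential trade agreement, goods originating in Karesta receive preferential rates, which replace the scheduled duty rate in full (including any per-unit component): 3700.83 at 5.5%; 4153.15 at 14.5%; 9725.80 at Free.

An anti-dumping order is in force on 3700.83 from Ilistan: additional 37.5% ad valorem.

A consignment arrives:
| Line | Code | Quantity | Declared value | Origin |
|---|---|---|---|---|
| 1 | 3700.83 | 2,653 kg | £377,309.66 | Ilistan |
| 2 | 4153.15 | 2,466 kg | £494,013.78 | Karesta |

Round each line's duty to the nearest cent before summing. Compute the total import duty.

£260,286.83

Line 1 (3700.83, Ilistan, 2,653 kg, £377,309.66):
Base rate for 3700.83 is 12.5%.
3700.83 has an FTA preferential rate, but origin Ilistan is not Karesta; base rate stands.
Additional duty on 3700.83 from Ilistan: +37.5%. Applied ad valorem rate: 12.5% + 37.5% = 50%.
Duty = £377,309.66 × 50% = £188,654.83.
Line 2 (4153.15, Karesta, 2,466 kg, £494,013.78):
Base rate for 4153.15 is 19% + £3.39/kg.
Origin Karesta qualifies under the Galistan–Karesta agreement and 4153.15 is covered: preferential rate 14.5% applies instead.
Duty = £494,013.78 × 14.5% = £71,632.00.
Total = £188,654.83 + £71,632.00 = £260,286.83.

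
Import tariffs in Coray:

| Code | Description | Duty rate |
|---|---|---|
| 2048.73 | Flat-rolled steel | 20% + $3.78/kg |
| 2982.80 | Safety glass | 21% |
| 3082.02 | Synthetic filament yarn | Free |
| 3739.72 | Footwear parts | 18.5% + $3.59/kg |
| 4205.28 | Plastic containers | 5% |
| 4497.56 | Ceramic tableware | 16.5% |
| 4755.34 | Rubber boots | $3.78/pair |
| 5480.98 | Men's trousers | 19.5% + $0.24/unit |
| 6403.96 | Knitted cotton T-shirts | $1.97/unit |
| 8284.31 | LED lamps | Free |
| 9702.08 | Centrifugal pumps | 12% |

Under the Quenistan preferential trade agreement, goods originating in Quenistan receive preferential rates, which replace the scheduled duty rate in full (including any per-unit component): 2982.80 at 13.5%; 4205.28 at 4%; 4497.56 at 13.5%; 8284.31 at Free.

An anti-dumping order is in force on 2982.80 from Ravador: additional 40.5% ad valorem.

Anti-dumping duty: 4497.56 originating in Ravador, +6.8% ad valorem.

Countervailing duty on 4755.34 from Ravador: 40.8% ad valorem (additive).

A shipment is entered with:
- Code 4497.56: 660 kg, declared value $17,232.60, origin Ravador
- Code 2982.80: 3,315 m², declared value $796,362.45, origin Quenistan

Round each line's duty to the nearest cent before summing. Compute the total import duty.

$111,524.13

Line 1 (4497.56, Ravador, 660 kg, $17,232.60):
Base rate for 4497.56 is 16.5%.
4497.56 has an FTA preferential rate, but origin Ravador is not Quenistan; base rate stands.
Additional duty on 4497.56 from Ravador: +6.8%. Applied ad valorem rate: 16.5% + 6.8% = 23.3%.
Duty = $17,232.60 × 23.3% = $4,015.20.
Line 2 (2982.80, Quenistan, 3,315 m², $796,362.45):
Base rate for 2982.80 is 21%.
Origin Quenistan qualifies under the Coray–Quenistan agreement and 2982.80 is covered: preferential rate 13.5% applies instead.
The additional-duty order on 2982.80 targets Ravador, not Quenistan; it does not apply.
Duty = $796,362.45 × 13.5% = $107,508.93.
Total = $4,015.20 + $107,508.93 = $111,524.13.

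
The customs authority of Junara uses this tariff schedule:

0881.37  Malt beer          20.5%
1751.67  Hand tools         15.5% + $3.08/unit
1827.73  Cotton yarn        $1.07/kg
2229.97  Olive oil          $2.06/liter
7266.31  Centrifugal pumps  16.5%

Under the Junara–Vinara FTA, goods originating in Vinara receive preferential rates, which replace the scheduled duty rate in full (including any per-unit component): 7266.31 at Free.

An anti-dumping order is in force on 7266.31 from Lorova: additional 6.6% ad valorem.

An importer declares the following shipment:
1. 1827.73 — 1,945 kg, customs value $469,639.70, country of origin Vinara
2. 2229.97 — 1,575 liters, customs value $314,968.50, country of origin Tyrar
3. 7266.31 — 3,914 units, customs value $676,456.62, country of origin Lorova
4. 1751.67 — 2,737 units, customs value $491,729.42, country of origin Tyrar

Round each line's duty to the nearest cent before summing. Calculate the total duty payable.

$246,235.15

Line 1 (1827.73, Vinara, 1,945 kg, $469,639.70):
Base rate for 1827.73 is $1.07/kg.
Origin Vinara is the FTA partner but 1827.73 is not on the preference list; base rate stands.
Duty = 1,945 × $1.07 = $2,081.15.
Line 2 (2229.97, Tyrar, 1,575 liters, $314,968.50):
Base rate for 2229.97 is $2.06/liter.
Duty = 1,575 × $2.06 = $3,244.50.
Line 3 (7266.31, Lorova, 3,914 units, $676,456.62):
Base rate for 7266.31 is 16.5%.
7266.31 has an FTA preferential rate, but origin Lorova is not Vinara; base rate stands.
Additional duty on 7266.31 from Lorova: +6.6%. Applied ad valorem rate: 16.5% + 6.6% = 23.1%.
Duty = $676,456.62 × 23.1% = $156,261.48.
Line 4 (1751.67, Tyrar, 2,737 units, $491,729.42):
Base rate for 1751.67 is 15.5% + $3.08/unit.
Duty = $491,729.42 × 15.5% + 2,737 × $3.08 = $84,648.02.
Total = $2,081.15 + $3,244.50 + $156,261.48 + $84,648.02 = $246,235.15.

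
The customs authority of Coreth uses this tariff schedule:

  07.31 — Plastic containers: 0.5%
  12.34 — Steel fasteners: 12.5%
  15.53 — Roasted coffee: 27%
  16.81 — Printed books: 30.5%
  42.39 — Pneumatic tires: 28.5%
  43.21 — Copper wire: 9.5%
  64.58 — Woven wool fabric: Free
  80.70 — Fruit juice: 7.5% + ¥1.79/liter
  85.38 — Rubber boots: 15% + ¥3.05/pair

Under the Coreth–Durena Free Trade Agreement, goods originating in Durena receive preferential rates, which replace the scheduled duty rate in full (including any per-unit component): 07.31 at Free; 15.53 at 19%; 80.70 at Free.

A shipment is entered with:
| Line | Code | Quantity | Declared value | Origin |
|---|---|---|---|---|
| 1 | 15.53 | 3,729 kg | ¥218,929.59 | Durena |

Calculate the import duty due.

Line 1 (15.53, Durena, 3,729 kg, ¥218,929.59):
Base rate for 15.53 is 27%.
Origin Durena qualifies under the Coreth–Durena agreement and 15.53 is covered: preferential rate 19% applies instead.
Duty = ¥218,929.59 × 19% = ¥41,596.62.

¥41,596.62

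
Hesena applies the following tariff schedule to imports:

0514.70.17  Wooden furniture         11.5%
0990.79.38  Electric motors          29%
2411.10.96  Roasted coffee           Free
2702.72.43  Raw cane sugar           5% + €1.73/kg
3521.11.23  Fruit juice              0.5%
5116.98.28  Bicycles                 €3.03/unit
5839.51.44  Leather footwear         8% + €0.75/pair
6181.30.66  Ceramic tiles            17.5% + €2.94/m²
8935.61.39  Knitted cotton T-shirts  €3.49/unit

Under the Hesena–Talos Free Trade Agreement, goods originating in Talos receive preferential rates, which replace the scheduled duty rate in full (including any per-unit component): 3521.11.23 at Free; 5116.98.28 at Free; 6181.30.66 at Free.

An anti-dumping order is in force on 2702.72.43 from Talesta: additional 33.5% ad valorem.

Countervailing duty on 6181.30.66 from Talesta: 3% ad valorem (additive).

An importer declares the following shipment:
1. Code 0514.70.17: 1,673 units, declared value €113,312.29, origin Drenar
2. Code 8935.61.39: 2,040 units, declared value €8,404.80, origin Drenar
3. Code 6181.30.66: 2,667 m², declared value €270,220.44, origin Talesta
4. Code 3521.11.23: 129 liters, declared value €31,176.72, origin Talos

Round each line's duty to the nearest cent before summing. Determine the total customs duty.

Line 1 (0514.70.17, Drenar, 1,673 units, €113,312.29):
Base rate for 0514.70.17 is 11.5%.
Duty = €113,312.29 × 11.5% = €13,030.91.
Line 2 (8935.61.39, Drenar, 2,040 units, €8,404.80):
Base rate for 8935.61.39 is €3.49/unit.
Duty = 2,040 × €3.49 = €7,119.60.
Line 3 (6181.30.66, Talesta, 2,667 m², €270,220.44):
Base rate for 6181.30.66 is 17.5% + €2.94/m².
6181.30.66 has an FTA preferential rate, but origin Talesta is not Talos; base rate stands.
Additional duty on 6181.30.66 from Talesta: +3%. Applied ad valorem rate: 17.5% + 3% = 20.5%.
Duty = €270,220.44 × 20.5% + 2,667 × €2.94 = €63,236.17.
Line 4 (3521.11.23, Talos, 129 liters, €31,176.72):
Base rate for 3521.11.23 is 0.5%.
Origin Talos qualifies under the Hesena–Talos agreement and 3521.11.23 is covered: preferential rate Free applies instead.
Duty = €31,176.72 × 0% = €0.00.
Total = €13,030.91 + €7,119.60 + €63,236.17 + €0.00 = €83,386.68.

€83,386.68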